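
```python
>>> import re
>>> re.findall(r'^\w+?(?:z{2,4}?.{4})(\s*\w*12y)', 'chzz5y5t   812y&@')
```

['   812y']

This matches anchored at the start of the string; then one or more of a word character (lazy); then 2 to 4 of the literal 'z' (lazy), then exactly 4 of any character (non-capturing group); then zero or more of whitespace, then zero or more of a word character, then the literal '12y' (captured).
`findall` collects group 1 from the one match (1 total).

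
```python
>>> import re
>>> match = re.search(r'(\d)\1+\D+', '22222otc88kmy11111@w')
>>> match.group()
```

`\1` has to match the exact text group 1 already captured.
The match spans [0:8] → '22222otc'.

'22222otc'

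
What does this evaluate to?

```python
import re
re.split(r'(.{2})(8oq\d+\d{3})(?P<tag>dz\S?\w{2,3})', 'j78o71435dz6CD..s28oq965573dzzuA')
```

Pattern: exactly 2 of any character (captured); then the literal '8oq', then one or more of a digit, then exactly 3 of a digit (captured); then the literal 'dz', then optionally a non-whitespace character, then 2 to 3 of a word character (captured as 'tag').
With a capturing group present, the delimiter's captured portion is kept in the result list.

['j78o71435dz6CD..', 's2', '8oq965573', 'dzzuA', '']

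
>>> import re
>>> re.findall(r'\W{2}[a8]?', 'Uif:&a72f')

[':&a']

The pattern matches exactly 2 of a non-word character; then optionally one of [a8].
Walking the string: at [3:6] → ':&a'.
With no groups in the pattern, `findall` gives back each whole match — 1 here.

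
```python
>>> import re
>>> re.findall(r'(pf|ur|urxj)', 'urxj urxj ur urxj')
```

Alternation isn't longest-match — the leftmost alternative that fits at this position is chosen.
`findall` collects group 1 from each match (4 total).

['ur', 'ur', 'ur', 'ur']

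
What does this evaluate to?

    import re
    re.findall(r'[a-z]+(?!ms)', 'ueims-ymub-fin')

Because the assertion is negative and zero-width, positions next to the forbidden text are skipped.
`findall` yields the raw match text (3 of them) because the pattern has no groups.

['ueims', 'ymub', 'fin']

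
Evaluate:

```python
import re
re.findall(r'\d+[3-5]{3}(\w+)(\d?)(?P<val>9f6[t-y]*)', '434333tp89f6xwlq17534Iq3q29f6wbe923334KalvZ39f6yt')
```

This matches one or more of a digit, then exactly 3 of a character in [3-5]; then one or more of a word character (captured); then optionally a digit (captured); then the literal '9f6', then zero or more of a character in [t-y] (captured as 'val').
Scanning left to right: at [0:49] match '434333tp89f6xwlq17534Iq3q29f6wbe923334KalvZ39f6yt', groups = ('tp89f6xwlq17534Iq3q29f6wbe923334KalvZ3', '', '9f6yt').
With 3 capturing groups, `findall` returns a 3-tuple per match.

[('tp89f6xwlq17534Iq3q29f6wbe923334KalvZ3', '', '9f6yt')]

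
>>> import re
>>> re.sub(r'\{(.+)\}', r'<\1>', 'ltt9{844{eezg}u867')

'ltt9<844{eezg>u867'

Matches: at [4:14] → '{844{eezg}'.
Each match is replaced using the text its own group 1 captured.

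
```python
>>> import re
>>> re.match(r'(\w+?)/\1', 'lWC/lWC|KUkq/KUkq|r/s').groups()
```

The match spans [0:7] → 'lWC/lWC'.
Captured: group 1 = 'lWC'.

('lWC',)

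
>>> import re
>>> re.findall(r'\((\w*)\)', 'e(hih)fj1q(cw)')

Scanning left to right: at [1:6] match '(hih)', group 1 = 'hih'; at [10:14] match '(cw)', group 1 = 'cw'.
With a single group, `findall` returns only what that group captured — 2 items.

['hih', 'cw']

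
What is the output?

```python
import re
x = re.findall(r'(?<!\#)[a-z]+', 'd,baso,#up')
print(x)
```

['d', 'baso', 'p']

Because the assertion is negative and zero-width, positions next to the forbidden text are skipped.
Scanning left to right: at [0:1] → 'd'; at [2:6] → 'baso'; at [9:10] → 'p'.
Since nothing is captured, `findall` lists the 3 matched substrings directly.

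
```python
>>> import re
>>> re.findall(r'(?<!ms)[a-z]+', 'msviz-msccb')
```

['msviz', 'msccb']

`(?!…)`/`(?<!…)` only lets a position through if the neighbouring text does NOT match; no characters are consumed.
Walking the string: at [0:5] → 'msviz'; at [6:11] → 'msccb'.
No capturing groups, so `findall` returns the 2 full match strings.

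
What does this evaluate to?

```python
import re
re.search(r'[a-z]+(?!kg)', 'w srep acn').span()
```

(0, 1)

The negative lookahead/lookbehind blocks any match where the forbidden context is present.
The match spans [0:1] → 'w'.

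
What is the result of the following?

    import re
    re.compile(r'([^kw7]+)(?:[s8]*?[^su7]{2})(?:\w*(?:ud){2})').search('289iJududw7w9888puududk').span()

(0, 22)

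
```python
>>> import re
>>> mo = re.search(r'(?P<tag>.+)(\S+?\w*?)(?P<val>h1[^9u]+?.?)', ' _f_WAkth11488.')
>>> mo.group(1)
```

This matches one or more of any character (captured as 'tag'); then one or more of a non-whitespace character (lazy), then zero or more of a word character (lazy) (captured); then the literal 'h1', then one or more of any character except [9u] (lazy), then optionally any character (captured as 'val').
A non-greedy quantifier consumes as few characters as it can — just enough that the remainder of the pattern still matches from where it stops; whatever follows it matches normally.
`re.search` scans for the first position where the pattern succeeds.
The match spans [0:12] → ' _f_WAkth114'.
Captured: group 1 = ' _f_WAk', group 2 = 't', group 3 = 'h114'.

' _f_WAk'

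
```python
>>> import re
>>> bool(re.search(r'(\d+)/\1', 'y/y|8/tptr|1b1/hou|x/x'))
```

`\1` has to match the exact text group 1 already captured.
Unlike `match`, `search` isn't anchored — it looks for the pattern anywhere in the string.
Here nothing in the string fits, so the call returns None, and `bool(None)` is False.

False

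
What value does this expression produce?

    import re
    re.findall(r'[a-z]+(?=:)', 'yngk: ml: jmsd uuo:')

Because the assertion is zero-width, the text it checks is not consumed and won't appear in the result.
Scanning left to right: at [0:4] → 'yngk'; at [6:8] → 'ml'; at [15:18] → 'uuo'.
No capturing groups, so `findall` returns the 3 full match strings.

['yngk', 'ml', 'uuo']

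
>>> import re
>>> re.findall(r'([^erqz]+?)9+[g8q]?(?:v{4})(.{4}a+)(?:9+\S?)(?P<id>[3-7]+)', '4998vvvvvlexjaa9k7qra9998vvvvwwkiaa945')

With the lazy modifier that quantifier settles for the fewest repetitions that let the rest of the pattern succeed (the atoms after it are unaffected and can still be greedy).
With 3 capturing groups, `findall` returns a 3-tuple per match.

[('a', 'wwkiaa', '5')]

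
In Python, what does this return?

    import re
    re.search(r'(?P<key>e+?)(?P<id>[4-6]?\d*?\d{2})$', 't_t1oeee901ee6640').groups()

The match spans [11:17] → 'ee6640'.
Captured: group 1 = 'ee', group 2 = '6640'.

('ee', '6640')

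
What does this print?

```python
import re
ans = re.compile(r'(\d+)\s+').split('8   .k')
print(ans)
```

Pattern: one or more of a digit (captured); then one or more of whitespace.
Matches to split on: at [0:4] → '8   '.
With a capturing group present, the delimiter's captured portion is kept in the result list.

['', '8', '.k']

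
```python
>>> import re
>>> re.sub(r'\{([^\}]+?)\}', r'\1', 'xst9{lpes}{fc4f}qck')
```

'xst9lpesfc4fqck'

Each match is replaced using the text its own group 1 captured.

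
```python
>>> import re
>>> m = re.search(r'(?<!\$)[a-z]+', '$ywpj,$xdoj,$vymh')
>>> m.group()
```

`(?!…)`/`(?<!…)` only lets a position through if the neighbouring text does NOT match; no characters are consumed.
The match spans [2:5] → 'wpj'.

'wpj'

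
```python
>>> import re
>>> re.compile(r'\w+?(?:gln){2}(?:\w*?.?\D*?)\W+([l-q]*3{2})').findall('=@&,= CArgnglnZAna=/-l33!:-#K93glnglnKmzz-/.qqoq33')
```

['qqoq33']

Pattern: one or more of a word character (lazy), then the literal 'gln' repeated 2 times; then zero or more of a word character (lazy), then optionally any character, then zero or more of a non-digit (lazy) (non-capturing group); then one or more of a non-word character; then zero or more of a character in [l-q], then exactly 2 of the literal '3' (captured).
Walking the string: at [28:50] match 'K93glnglnKmzz-/.qqoq33', group 1 = 'qqoq33'.
Because there's exactly one group, `findall` drops the full match and keeps group 1 from the one hit.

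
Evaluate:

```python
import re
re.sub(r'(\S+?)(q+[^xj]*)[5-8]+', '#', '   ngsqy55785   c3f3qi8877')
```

Each match is replaced by '#'.

'   #'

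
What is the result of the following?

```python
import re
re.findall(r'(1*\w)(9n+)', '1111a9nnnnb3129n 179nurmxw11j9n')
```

[('1111a', '9nnnn'), ('12', '9n'), ('17', '9n'), ('11j', '9n')]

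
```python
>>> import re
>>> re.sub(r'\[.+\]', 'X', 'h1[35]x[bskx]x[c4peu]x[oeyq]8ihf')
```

'h1X8ihf'

Matches: at [2:28] → '[35]x[bskx]x[c4peu]x[oeyq]'.
Every occurrence is swapped for 'X'.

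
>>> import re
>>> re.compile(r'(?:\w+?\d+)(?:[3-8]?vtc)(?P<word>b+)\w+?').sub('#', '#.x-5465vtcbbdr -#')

This matches one or more of a word character (lazy), then one or more of a digit (non-capturing group); then optionally a character in [3-8], then the literal 'vtc' (non-capturing group); then one or more of a literal 'b' (captured as 'word'); then one or more of a word character (lazy).
Matches: at [4:14] → '5465vtcbbd'.
Every occurrence is swapped for '#'.

'#.x-#r -#'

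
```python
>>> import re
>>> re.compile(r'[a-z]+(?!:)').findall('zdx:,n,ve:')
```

['zd', 'n', 'v']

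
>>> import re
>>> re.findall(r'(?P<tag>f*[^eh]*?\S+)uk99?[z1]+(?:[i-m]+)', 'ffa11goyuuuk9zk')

['ffa11goyuu']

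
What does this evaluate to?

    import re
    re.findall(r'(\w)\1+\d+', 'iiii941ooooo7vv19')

`\1` is not a pattern — it's the concrete string captured by group 1, re-applied verbatim.
Scanning left to right: at [0:7] match 'iiii941', group 1 = 'i'; at [7:13] match 'ooooo7', group 1 = 'o'; at [13:17] match 'vv19', group 1 = 'v'.
One capturing group, so `findall` returns just the captured substring from each match — 3 in all.

['i', 'o', 'v']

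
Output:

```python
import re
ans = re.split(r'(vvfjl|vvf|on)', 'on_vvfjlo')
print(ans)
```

Alternation tries branches left to right and keeps the first one that lets the overall match succeed at that position.
Because the pattern has a capturing group, `split` also inserts each captured text between the pieces.

['', 'on', '_', 'vvfjl', 'o']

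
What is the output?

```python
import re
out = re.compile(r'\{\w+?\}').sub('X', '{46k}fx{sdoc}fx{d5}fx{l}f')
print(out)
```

XfxXfxXfxXf

Matches: at [0:5] → '{46k}'; at [7:13] → '{sdoc}'; at [15:19] → '{d5}'; at [21:24] → '{l}'.
Every occurrence is swapped for 'X'.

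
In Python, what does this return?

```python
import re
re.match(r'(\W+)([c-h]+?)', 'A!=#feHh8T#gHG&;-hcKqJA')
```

None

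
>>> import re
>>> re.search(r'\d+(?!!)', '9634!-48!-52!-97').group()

'963'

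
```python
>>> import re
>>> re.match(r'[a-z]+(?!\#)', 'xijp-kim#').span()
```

(0, 4)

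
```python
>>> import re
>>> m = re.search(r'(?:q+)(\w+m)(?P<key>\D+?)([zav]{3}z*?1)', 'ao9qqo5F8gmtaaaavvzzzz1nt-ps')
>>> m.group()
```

'qqo5F8gmtaaaavvzzzz1'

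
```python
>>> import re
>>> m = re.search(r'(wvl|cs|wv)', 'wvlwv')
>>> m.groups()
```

('wvl',)

The match spans [0:3] → 'wvl'.
Captured: group 1 = 'wvl'.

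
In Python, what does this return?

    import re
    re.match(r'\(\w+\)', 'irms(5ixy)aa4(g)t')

None

With `match`, the pattern is implicitly anchored at the beginning.
Here position 0 doesn't satisfy it, so the call returns None.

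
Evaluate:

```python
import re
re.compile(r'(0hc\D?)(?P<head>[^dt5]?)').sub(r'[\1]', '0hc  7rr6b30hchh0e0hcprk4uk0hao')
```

Pattern: the literal '0hc', then optionally a non-digit (captured); then optionally any character except [dt5] (captured as 'head').
Matches: at [0:5] → '0hc  '; at [11:16] → '0hchh'; at [18:23] → '0hcpr'.
`\1` in the replacement pulls in group 1's text for each match.

'[0hc ]7rr6b3[0hch]0e[0hcp]k4uk0hao'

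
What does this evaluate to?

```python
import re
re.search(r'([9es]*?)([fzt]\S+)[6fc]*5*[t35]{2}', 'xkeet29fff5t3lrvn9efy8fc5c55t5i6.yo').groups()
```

('ee', 't29fff5t3lrvn9efy8fc5c55')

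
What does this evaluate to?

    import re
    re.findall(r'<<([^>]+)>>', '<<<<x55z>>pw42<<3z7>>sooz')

One capturing group, so `findall` returns just the captured substring from each match — 2 in all.

['<<x55z', '3z7']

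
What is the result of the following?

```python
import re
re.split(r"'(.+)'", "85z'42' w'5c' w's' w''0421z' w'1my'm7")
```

Matches to split on: at [3:35] → "'42' w'5c' w's' w''0421z' w'1my'".
Because the pattern has a capturing group, `split` also inserts each captured text between the pieces.

['85z', "42' w'5c' w's' w''0421z' w'1my", 'm7']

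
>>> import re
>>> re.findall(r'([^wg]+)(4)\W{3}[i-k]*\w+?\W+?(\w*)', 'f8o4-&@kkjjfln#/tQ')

The `?` after the quantifier makes it lazy — it takes as little as possible before letting the rest of the pattern try.
`findall` packs the 3 group values into a tuple for every match.

[('f8o', '4', '')]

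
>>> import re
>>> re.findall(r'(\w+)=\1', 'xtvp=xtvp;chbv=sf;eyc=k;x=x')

After group 1 captures some text, `\1` only succeeds where that same text appears again.
Walking the string: at [0:9] match 'xtvp=xtvp', group 1 = 'xtvp'; at [24:27] match 'x=x', group 1 = 'x'.
Because there's exactly one group, `findall` drops the full match and keeps group 1 from each hit.

['xtvp', 'x']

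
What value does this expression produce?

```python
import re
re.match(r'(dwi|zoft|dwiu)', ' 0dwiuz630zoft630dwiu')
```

None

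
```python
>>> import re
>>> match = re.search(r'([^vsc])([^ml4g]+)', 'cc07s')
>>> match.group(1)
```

'0'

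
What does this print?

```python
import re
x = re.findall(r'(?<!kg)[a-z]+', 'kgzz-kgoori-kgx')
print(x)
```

A negative assertion filters positions out without eating any characters.
No capturing groups, so `findall` returns the 3 full match strings.

['kgzz', 'kgoori', 'kgx']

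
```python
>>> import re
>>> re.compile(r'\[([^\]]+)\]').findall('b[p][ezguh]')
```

['p', 'ezguh']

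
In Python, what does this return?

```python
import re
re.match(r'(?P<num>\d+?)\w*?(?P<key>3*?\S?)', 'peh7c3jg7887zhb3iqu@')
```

None

Pattern: one or more of a digit (lazy) (captured as 'num'); then zero or more of a word character (lazy); then zero or more of the literal '3' (lazy), then optionally a non-whitespace character (captured as 'key').
`re.match` only tries the pattern at the start of the string.
Here the string doesn't start with a match, so the call returns None.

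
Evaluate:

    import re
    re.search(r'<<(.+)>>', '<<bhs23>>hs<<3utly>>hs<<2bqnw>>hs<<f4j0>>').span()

(0, 41)

The match spans [0:41] → '<<bhs23>>hs<<3utly>>hs<<2bqnw>>hs<<f4j0>>'.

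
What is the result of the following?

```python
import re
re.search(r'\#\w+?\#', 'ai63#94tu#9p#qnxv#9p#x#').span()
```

`re.search` scans for the first position where the pattern succeeds.
The match spans [4:10] → '#94tu#'.

(4, 10)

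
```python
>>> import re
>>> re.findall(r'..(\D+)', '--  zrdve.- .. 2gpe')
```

['  zrdve.- .. ', 'pe']

The pattern matches any character, then any character; then one or more of a non-digit (captured).
With a single group, `findall` returns only what that group captured — 2 items.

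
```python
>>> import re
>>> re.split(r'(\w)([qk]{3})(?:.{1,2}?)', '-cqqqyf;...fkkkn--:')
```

Pattern: a word character (captured); then exactly 3 of one of [qk] (captured); then 1 to 2 of any character (lazy) (non-capturing group).
A non-greedy quantifier consumes as few characters as it can — just enough that the remainder of the pattern still matches from where it stops; whatever follows it matches normally.
Matches to split on: at [1:6] → 'cqqqy'; at [11:16] → 'fkkkn'.
`re.split` interleaves the captured-group text with the surrounding fragments.

['-', 'c', 'qqq', 'f;...', 'f', 'kkk', '--:']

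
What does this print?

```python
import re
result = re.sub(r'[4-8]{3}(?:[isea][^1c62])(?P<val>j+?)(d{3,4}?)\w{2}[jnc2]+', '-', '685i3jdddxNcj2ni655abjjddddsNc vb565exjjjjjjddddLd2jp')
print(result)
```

Each match is replaced by '-'.

-i- vb-p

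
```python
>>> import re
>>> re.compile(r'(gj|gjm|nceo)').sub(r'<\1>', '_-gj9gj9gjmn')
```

`|` is ordered: at each position the engine commits to the first alternative that works.
Each match is replaced using the text its own group 1 captured.

'_-<gj>9<gj>9<gj>mn'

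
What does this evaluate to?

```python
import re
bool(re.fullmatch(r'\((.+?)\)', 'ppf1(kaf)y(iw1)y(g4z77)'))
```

`re.fullmatch` requires the pattern to consume the entire string.
Here there's no way to consume every character, so the call returns None, and `bool(None)` is False.

False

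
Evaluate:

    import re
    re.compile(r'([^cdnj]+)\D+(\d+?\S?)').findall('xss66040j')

[('xs', '66')]

Because the quantifier is non-greedy, it stops expanding at the earliest point where the rest of the pattern can succeed.
Multiple groups make `findall` return tuples — one 2-tuple for the one match.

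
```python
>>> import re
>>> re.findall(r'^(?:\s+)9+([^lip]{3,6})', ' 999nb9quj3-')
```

['nb9quj']

The pattern matches anchored at the start of the string; then one or more of whitespace (non-capturing group); then one or more of a literal '9'; then 3 to 6 of any character except [lip] (captured).
Scanning left to right: at [0:10] match ' 999nb9quj', group 1 = 'nb9quj'.
With a single group, `findall` returns only what that group captured — 1 item.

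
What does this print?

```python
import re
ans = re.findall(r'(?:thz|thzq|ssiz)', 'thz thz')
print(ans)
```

Walking the string: at [0:3] → 'thz'; at [4:7] → 'thz'.
`findall` yields the raw match text (2 of them) because the pattern has no groups.

['thz', 'thz']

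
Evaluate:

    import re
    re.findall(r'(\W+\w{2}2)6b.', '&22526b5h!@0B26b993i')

The pattern matches one or more of a non-word character, then exactly 2 of a word character, then a literal '2' (captured); then the literal '6b', then any character.
Walking the string: at [9:17] match '!@0B26b9', group 1 = '!@0B2'.
One capturing group, so `findall` returns just the captured substring from the one match — 1 in all.

['!@0B2']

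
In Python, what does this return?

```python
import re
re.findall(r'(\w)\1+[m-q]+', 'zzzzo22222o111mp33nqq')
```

The backreference `\1` re-matches whatever the first group consumed, character for character.
With a single group, `findall` returns only what that group captured — 4 items.

['z', '2', '1', '3']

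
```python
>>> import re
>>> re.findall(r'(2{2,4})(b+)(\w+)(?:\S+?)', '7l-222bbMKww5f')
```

[('222', 'bb', 'MKww5')]

Pattern: 2 to 4 of a literal '2' (captured); then one or more of a literal 'b' (captured); then one or more of a word character (captured); then one or more of a non-whitespace character (lazy) (non-capturing group).
Matches: at [3:14] match '222bbMKww5f', groups = ('222', 'bb', 'MKww5').
With 3 capturing groups, `findall` returns a 3-tuple per match.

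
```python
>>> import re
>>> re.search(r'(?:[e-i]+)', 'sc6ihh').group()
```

The match spans [3:6] → 'ihh'.

'ihh'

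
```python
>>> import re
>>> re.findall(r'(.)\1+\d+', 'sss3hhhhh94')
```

['s', 'h']

The backreference `\1` re-matches whatever the first group consumed, character for character.
Matches: at [0:4] match 'sss3', group 1 = 's'; at [4:11] match 'hhhhh94', group 1 = 'h'.
One capturing group, so `findall` returns just the captured substring from each match — 2 in all.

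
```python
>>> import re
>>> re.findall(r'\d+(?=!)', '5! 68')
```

['5']

Lookahead/lookbehind check context without consuming it, so the matched span excludes the asserted characters.
With no groups in the pattern, `findall` gives back each whole match — 1 here.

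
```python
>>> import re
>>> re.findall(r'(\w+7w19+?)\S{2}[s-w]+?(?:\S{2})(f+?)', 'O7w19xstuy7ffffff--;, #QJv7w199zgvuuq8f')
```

[('O7w19', 'f'), ('QJv7w199', 'f')]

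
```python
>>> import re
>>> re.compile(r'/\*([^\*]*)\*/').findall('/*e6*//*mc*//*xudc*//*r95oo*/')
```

['e6', 'mc', 'xudc', 'r95oo']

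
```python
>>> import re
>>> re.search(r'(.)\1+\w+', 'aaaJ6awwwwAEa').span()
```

(0, 13)

After group 1 captures some text, `\1` only succeeds where that same text appears again.
The match spans [0:13] → 'aaaJ6awwwwAEa'.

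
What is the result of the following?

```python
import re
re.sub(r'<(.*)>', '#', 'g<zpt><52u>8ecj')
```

'g#8ecj'

Matches: at [1:11] → '<zpt><52u>'.
`sub` substitutes '#' at each match site.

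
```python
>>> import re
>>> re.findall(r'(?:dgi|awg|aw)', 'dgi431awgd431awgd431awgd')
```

['dgi', 'awg', 'awg', 'awg']

The regex engine tests alternatives in the order written; an earlier branch that matches wins even if a later one would match more.
Matches: at [0:3] → 'dgi'; at [6:9] → 'awg'; at [13:16] → 'awg'; at [20:23] → 'awg'.
With no groups in the pattern, `findall` gives back each whole match — 4 here.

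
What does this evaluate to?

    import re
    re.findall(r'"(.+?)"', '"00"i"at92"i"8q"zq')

One capturing group, so `findall` returns just the captured substring from each match — 3 in all.

['00', 'at92', '8q']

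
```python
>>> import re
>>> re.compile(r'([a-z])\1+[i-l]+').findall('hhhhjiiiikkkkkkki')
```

['h']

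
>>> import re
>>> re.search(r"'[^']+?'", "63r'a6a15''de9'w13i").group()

Unlike `match`, `search` isn't anchored — it looks for the pattern anywhere in the string.
The match spans [3:10] → "'a6a15'".

"'a6a15'"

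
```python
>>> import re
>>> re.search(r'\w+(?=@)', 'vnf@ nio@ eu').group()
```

The positive lookaround only admits positions where the adjacent text matches; those characters stay outside the span.
`re.search` scans for the first position where the pattern succeeds.
The match spans [0:3] → 'vnf'.

'vnf'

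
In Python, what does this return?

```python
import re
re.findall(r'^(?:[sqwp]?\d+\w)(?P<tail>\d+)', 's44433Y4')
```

This matches anchored at the start of the string; then optionally one of [sqwp], then one or more of a digit, then a word character (non-capturing group); then one or more of a digit (captured as 'tail').
Walking the string: at [0:8] match 's44433Y4', group 1 = '4'.
Because there's exactly one group, `findall` drops the full match and keeps group 1 from the one hit.

['4']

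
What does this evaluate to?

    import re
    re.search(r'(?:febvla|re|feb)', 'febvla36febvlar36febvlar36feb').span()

(0, 6)

`|` is ordered: at each position the engine commits to the first alternative that works.
`re.search` scans for the first position where the pattern succeeds.
The match spans [0:6] → 'febvla'.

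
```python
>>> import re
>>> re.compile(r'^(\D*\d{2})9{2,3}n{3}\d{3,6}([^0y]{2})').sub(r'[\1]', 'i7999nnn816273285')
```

'[i79]5'

This matches anchored at the start of the string; then zero or more of a non-digit, then exactly 2 of a digit (captured); then 2 to 3 of a literal '9', then exactly 3 of the literal 'n', then 3 to 6 of a digit; then exactly 2 of any character except [0y] (captured).
Matches: at [0:16] → 'i7999nnn81627328'.
Each match is replaced using the text its own group 1 captured.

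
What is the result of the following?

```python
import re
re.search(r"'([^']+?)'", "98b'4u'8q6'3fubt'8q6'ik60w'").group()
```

The match spans [3:7] → "'4u'".

"'4u'"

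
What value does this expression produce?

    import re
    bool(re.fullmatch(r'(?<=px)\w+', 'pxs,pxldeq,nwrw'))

`fullmatch` succeeds only if the pattern covers the string from start to end.
Here the string isn't matched end-to-end, so the call returns None, and `bool(None)` is False.

False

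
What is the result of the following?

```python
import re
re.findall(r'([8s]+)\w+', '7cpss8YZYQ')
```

Pattern: one or more of one of [8s] (captured); then one or more of a word character.
Walking the string: at [3:10] match 'ss8YZYQ', group 1 = 'ss8'.
Because there's exactly one group, `findall` drops the full match and keeps group 1 from the one hit.

['ss8']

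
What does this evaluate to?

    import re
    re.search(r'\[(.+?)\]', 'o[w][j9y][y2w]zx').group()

'[w]'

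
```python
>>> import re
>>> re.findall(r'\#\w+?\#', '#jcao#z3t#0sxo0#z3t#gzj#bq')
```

Scanning left to right: at [0:6] → '#jcao#'; at [9:16] → '#0sxo0#'; at [19:24] → '#gzj#'.
Since nothing is captured, `findall` lists the 3 matched substrings directly.

['#jcao#', '#0sxo0#', '#gzj#']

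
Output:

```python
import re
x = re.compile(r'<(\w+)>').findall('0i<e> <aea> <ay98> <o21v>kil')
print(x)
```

['e', 'aea', 'ay98', 'o21v']

Matches: at [2:5] match '<e>', group 1 = 'e'; at [6:11] match '<aea>', group 1 = 'aea'; at [12:18] match '<ay98>', group 1 = 'ay98'; at [19:25] match '<o21v>', group 1 = 'o21v'.
With a single group, `findall` returns only what that group captured — 4 items.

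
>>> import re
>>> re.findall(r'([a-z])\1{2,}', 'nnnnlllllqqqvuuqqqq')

`\1` is not a pattern — it's the concrete string captured by group 1, re-applied verbatim.
Scanning left to right: at [0:4] match 'nnnn', group 1 = 'n'; at [4:9] match 'lllll', group 1 = 'l'; at [9:12] match 'qqq', group 1 = 'q'; at [15:19] match 'qqqq', group 1 = 'q'.
`findall` collects group 1 from each match (4 total).

['n', 'l', 'q', 'q']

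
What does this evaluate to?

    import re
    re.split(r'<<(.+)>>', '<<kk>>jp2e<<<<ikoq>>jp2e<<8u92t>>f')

['', 'kk>>jp2e<<<<ikoq>>jp2e<<8u92t', 'f']

`re.split` interleaves the captured-group text with the surrounding fragments.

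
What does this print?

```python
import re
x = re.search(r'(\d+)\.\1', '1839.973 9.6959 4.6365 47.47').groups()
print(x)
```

('9',)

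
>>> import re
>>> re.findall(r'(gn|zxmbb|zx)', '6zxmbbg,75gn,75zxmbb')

Alternation tries branches left to right and keeps the first one that lets the overall match succeed at that position.
Walking the string: at [1:6] match 'zxmbb', group 1 = 'zxmbb'; at [10:12] match 'gn', group 1 = 'gn'; at [15:20] match 'zxmbb', group 1 = 'zxmbb'.
One capturing group, so `findall` returns just the captured substring from each match — 3 in all.

['zxmbb', 'gn', 'zxmbb']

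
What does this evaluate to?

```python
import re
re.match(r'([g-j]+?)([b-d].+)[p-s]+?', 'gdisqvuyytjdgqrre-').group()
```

`re.match` only tries the pattern at the start of the string.
The match spans [0:16] → 'gdisqvuyytjdgqrr'.

'gdisqvuyytjdgqrr'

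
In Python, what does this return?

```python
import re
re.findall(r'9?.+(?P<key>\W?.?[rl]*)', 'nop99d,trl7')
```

Pattern: optionally a literal '9', then one or more of any character; then optionally a non-word character, then optionally any character, then zero or more of one of [rl] (captured as 'key').
Walking the string: at [0:11] match 'nop99d,trl7', group 1 = ''.
One capturing group, so `findall` returns just the captured substring from the one match — 1 in all.

['']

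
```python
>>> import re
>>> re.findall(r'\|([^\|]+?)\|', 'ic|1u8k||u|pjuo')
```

['1u8k', 'u']

Scanning left to right: at [2:8] match '|1u8k|', group 1 = '1u8k'; at [8:11] match '|u|', group 1 = 'u'.
Because there's exactly one group, `findall` drops the full match and keeps group 1 from each hit.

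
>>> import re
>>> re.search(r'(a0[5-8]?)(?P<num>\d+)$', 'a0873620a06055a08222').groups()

('a08', '222')

Pattern: the literal 'a0', then optionally a character in [5-8] (captured); then one or more of a digit (captured as 'num'); then anchored at the end.
`re.search` scans for the first position where the pattern succeeds.
The match spans [14:20] → 'a08222'.
Captured: group 1 = 'a08', group 2 = '222'.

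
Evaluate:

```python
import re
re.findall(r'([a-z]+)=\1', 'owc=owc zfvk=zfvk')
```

After group 1 captures some text, `\1` only succeeds where that same text appears again.
Scanning left to right: at [0:7] match 'owc=owc', group 1 = 'owc'; at [8:17] match 'zfvk=zfvk', group 1 = 'zfvk'.
One capturing group, so `findall` returns just the captured substring from each match — 2 in all.

['owc', 'zfvk']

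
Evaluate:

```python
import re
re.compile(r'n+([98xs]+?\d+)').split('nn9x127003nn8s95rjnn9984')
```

The group in the pattern means `split` returns the separators' captures alongside the pieces.

['', '9x127003', '', '8s95', 'rj', '9984', '']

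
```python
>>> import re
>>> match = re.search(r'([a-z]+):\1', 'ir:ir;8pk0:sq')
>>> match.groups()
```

The match spans [0:5] → 'ir:ir'.
Captured: group 1 = 'ir'.

('ir',)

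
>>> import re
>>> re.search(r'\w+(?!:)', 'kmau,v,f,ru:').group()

'kmau'

Because the assertion is negative and zero-width, positions next to the forbidden text are skipped.
`re.search` tries every starting position until one works.
The match spans [0:4] → 'kmau'.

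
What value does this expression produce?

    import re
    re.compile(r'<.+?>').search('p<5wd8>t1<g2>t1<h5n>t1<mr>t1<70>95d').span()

(1, 7)

The `?` after the quantifier makes it lazy — it takes as little as possible before letting the rest of the pattern try.
The match spans [1:7] → '<5wd8>'.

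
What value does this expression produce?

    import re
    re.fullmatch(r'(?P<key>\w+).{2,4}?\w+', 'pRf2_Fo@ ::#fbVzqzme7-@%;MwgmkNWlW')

This matches one or more of a word character (captured as 'key'); then 2 to 4 of any character (lazy), then one or more of a word character.
For `fullmatch`, every character of the input must be accounted for by the pattern.
Here there's no way to consume every character, so the call returns None.

None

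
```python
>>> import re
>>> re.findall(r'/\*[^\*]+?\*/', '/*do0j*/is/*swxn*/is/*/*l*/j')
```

['/*do0j*/', '/*swxn*/', '/*l*/']

Matches: at [0:8] → '/*do0j*/'; at [10:18] → '/*swxn*/'; at [22:27] → '/*l*/'.
With no groups in the pattern, `findall` gives back each whole match — 3 here.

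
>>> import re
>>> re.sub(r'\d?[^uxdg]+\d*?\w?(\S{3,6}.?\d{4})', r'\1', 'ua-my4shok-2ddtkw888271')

'udtkw888271'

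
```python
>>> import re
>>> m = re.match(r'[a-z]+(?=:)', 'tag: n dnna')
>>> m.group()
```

Because the assertion is zero-width, the text it checks is not consumed and won't appear in the result.
`re.match` only tries the pattern at the start of the string.
The match spans [0:3] → 'tag'.

'tag'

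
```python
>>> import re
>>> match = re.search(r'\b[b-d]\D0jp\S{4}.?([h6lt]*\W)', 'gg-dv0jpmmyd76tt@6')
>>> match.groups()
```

('6tt@',)

The pattern matches a word boundary (`\b`, zero-width); then a character in [b-d], then a non-digit, then the literal '0jp'; then exactly 4 of a non-whitespace character, then optionally any character; then zero or more of one of [h6lt], then a non-word character (captured).
`search` walks the string left to right and returns the first match it finds.
The match spans [3:17] → 'dv0jpmmyd76tt@'.
Captured: group 1 = '6tt@'.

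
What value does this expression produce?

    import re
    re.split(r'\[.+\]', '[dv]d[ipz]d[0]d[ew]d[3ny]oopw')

Matches to split on: at [0:25] → '[dv]d[ipz]d[0]d[ew]d[3ny]'.
Each match becomes a cut point; 2 segments remain.

['', 'oopw']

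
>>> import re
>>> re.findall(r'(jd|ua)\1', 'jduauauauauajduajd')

['ua', 'ua']

`\1` is not a pattern — it's the concrete string captured by group 1, re-applied verbatim.
Scanning left to right: at [2:6] match 'uaua', group 1 = 'ua'; at [6:10] match 'uaua', group 1 = 'ua'.
With a single group, `findall` returns only what that group captured — 2 items.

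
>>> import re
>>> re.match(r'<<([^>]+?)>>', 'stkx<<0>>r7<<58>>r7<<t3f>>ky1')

None

With `match`, the pattern is implicitly anchored at the beginning.
Here the string doesn't start with a match, so the call returns None.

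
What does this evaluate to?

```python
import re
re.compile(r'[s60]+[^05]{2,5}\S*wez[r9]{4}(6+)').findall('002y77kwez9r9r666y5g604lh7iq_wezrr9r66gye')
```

Because there's exactly one group, `findall` drops the full match and keeps group 1 from the one hit.

['66']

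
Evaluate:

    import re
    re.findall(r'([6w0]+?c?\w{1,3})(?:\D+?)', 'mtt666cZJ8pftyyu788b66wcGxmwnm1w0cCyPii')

['666c', '66wc', 'wnm1', '0cCyP']

The pattern matches one or more of one of [6w0] (lazy), then optionally the literal 'c', then 1 to 3 of a word character (captured); then one or more of a non-digit (lazy) (non-capturing group).
With a single group, `findall` returns only what that group captured — 4 items.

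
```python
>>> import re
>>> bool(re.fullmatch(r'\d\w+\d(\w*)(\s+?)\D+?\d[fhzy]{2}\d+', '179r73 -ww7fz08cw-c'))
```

False

This matches a digit, then one or more of a word character, then a digit; then zero or more of a word character (captured); then one or more of whitespace (lazy) (captured); then one or more of a non-digit (lazy), then a digit, then exactly 2 of one of [fhzy]; then one or more of a digit.
`re.fullmatch` requires the pattern to consume the entire string.
Here there's no way to consume every character, so the call returns None, and `bool(None)` is False.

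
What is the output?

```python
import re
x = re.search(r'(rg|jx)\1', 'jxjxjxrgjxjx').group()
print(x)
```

jxjx

After group 1 captures some text, `\1` only succeeds where that same text appears again.
The match spans [0:4] → 'jxjx'.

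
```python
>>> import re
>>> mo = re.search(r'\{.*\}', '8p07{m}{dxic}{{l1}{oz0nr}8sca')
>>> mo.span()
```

The match spans [4:25] → '{m}{dxic}{{l1}{oz0nr}'.

(4, 25)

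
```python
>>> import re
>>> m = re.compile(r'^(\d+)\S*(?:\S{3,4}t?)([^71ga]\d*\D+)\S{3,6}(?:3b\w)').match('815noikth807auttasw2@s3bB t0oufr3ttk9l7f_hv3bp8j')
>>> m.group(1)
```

The pattern matches anchored at the start of the string; then one or more of a digit (captured); then zero or more of a non-whitespace character; then 3 to 4 of a non-whitespace character, then optionally a literal 't' (non-capturing group); then any character except [71ga], then zero or more of a digit, then one or more of a non-digit (captured); then 3 to 6 of a non-whitespace character; then the literal '3b', then a word character (non-capturing group).
`re.match` only tries the pattern at the start of the string.
The match spans [0:25] → '815noikth807auttasw2@s3bB'.
Captured: group 1 = '815', group 2 = 'sw'.

'815'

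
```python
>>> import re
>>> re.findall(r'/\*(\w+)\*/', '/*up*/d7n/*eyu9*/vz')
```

['up', 'eyu9']

Walking the string: at [0:6] match '/*up*/', group 1 = 'up'; at [9:17] match '/*eyu9*/', group 1 = 'eyu9'.
Because there's exactly one group, `findall` drops the full match and keeps group 1 from each hit.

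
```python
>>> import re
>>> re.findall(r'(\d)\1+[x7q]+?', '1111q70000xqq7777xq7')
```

The backreference `\1` re-matches whatever the first group consumed, character for character.
Scanning left to right: at [0:5] match '1111q', group 1 = '1'; at [6:11] match '0000x', group 1 = '0'; at [13:18] match '7777x', group 1 = '7'.
One capturing group, so `findall` returns just the captured substring from each match — 3 in all.

['1', '0', '7']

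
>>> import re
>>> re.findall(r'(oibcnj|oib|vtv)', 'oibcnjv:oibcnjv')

['oibcnj', 'oibcnj']

Alternation tries branches left to right and keeps the first one that lets the overall match succeed at that position.
Walking the string: at [0:6] match 'oibcnj', group 1 = 'oibcnj'; at [8:14] match 'oibcnj', group 1 = 'oibcnj'.
One capturing group, so `findall` returns just the captured substring from each match — 2 in all.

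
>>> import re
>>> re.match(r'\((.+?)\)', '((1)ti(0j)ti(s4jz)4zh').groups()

('(1',)

With `match`, the pattern is implicitly anchored at the beginning.
The match spans [0:4] → '((1)'.
Captured: group 1 = '(1'.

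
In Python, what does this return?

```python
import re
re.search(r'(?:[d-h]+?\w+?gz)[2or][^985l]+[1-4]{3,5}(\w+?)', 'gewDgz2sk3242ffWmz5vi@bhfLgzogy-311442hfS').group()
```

'gewDgz2sk3242f'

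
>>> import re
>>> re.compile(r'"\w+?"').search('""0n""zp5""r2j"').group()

The match spans [1:5] → '"0n"'.

'"0n"'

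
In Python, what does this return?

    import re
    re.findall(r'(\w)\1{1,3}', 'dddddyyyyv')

['d', 'y']

The backreference `\1` re-matches whatever the first group consumed, character for character.
`findall` collects group 1 from each match (2 total).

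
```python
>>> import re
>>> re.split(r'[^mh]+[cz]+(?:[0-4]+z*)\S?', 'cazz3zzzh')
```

Pattern: one or more of any character except [mh], then one or more of one of [cz]; then one or more of a character in [0-4], then zero or more of the literal 'z' (non-capturing group); then optionally a non-whitespace character.
Matches to split on: at [0:9] → 'cazz3zzzh'.
The string is cut at each match, leaving 2 pieces.

['', '']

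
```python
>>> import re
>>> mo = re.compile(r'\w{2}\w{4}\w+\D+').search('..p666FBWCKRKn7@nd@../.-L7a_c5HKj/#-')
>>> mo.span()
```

(2, 25)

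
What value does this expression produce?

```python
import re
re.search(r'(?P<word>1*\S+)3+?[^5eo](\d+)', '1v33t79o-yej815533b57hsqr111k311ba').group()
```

'1v33t79o-yej815533b57hsqr111k311'

This matches zero or more of a literal '1', then one or more of a non-whitespace character (captured as 'word'); then one or more of the literal '3' (lazy), then any character except [5eo]; then one or more of a digit (captured).
`search` walks the string left to right and returns the first match it finds.
The match spans [0:32] → '1v33t79o-yej815533b57hsqr111k311'.
Captured: group 1 = '1v33t79o-yej815533b57hsqr111k', group 2 = '1'.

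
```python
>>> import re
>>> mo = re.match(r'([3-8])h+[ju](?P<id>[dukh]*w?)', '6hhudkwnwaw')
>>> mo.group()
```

'6hhudkw'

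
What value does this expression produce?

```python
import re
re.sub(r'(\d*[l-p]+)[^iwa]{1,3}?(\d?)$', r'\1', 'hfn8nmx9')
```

'hfn8nm'

This matches zero or more of a digit, then one or more of a character in [l-p] (captured); then 1 to 3 of any character except [iwa] (lazy); then optionally a digit (captured); then anchored at the end.
Matches: at [3:8] → '8nmx9'.
Each match is replaced using the text its own group 1 captured.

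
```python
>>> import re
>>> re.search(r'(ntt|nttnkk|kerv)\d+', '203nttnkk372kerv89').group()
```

The match spans [3:12] → 'nttnkk372'.

'nttnkk372'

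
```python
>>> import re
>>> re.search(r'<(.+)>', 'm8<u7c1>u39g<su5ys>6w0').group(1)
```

'u7c1>u39g<su5ys'

The match spans [2:19] → '<u7c1>u39g<su5ys>'.
Captured: group 1 = 'u7c1>u39g<su5ys'.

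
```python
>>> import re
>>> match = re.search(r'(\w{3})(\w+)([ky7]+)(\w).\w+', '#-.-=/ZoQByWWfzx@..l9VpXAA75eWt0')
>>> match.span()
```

(6, 16)

The pattern matches exactly 3 of a word character (captured); then one or more of a word character (captured); then one or more of one of [ky7] (captured); then a word character (captured); then any character, then one or more of a word character.
Unlike `match`, `search` isn't anchored — it looks for the pattern anywhere in the string.
The match spans [6:16] → 'ZoQByWWfzx'.
Captured: group 1 = 'ZoQ', group 2 = 'B', group 3 = 'y', group 4 = 'W'.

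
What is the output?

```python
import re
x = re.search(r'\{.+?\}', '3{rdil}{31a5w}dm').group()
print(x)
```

{rdil}

The match spans [1:7] → '{rdil}'.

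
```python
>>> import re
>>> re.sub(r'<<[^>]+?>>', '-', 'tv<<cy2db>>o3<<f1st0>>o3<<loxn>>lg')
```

'tv-o3-o3-lg'

Matches: at [2:11] → '<<cy2db>>'; at [13:22] → '<<f1st0>>'; at [24:32] → '<<loxn>>'.
`sub` substitutes '-' at each match site.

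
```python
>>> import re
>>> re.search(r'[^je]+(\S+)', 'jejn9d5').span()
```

(3, 7)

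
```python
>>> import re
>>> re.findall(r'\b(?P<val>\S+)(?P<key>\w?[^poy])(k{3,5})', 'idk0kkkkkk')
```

[('idk0kk', 'k', 'kkk')]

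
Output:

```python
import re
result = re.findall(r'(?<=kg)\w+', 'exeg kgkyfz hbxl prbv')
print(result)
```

['kyfz']

The lookaround is zero-width — it requires the adjacent text to match without consuming it, so the asserted text isn't part of the match.
Scanning left to right: at [7:11] → 'kyfz'.
With no groups in the pattern, `findall` gives back each whole match — 1 here.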